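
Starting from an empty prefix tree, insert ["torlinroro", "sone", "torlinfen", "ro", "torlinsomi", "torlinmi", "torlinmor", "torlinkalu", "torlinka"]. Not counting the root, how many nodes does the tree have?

For each word, the new-node count is its length minus the longest prefix already in the trie:
  "torlinroro" → 10 new (t, o, r, l, i, n, r, o, r, o)
  "sone" → 4 new (s, o, n, e)
  "torlinfen" → prefix "torlin" already present; 3 new (f, e, n)
  "ro" → 2 new (r, o)
  "torlinsomi" → prefix "torlin" already present; 4 new (s, o, m, i)
  "torlinmi" → prefix "torlin" already present; 2 new (m, i)
  "torlinmor" → prefix "torlinm" already present; 2 new (o, r)
  "torlinkalu" → prefix "torlin" already present; 4 new (k, a, l, u)
  "torlinka" → prefix "torlinka" already present; 0 new (none)
Total nodes = 10 + 4 + 3 + 2 + 4 + 2 + 2 + 4 + 0 = 31

31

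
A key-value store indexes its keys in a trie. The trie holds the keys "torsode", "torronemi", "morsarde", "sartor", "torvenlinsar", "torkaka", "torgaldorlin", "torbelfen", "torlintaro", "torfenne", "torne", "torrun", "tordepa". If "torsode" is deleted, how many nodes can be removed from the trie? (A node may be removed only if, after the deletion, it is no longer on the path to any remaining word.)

Walk "torsode" from the leaf back toward the root, removing each node that no remaining word uses.
The suffix "sode" (4 nodes) is used only by "torsode"; the node for "tor" still has the child "r", so pruning stops there.
Nodes removed: 4

4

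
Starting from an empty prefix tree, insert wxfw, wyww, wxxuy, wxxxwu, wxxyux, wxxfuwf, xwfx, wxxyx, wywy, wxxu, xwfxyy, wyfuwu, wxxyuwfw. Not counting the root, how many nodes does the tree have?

35

Trie structure (* marks end of a word):
(root)
├─ w
│  ├─ x
│  │  ├─ f
│  │  │  └─ w *
│  │  └─ x
│  │     ├─ f
│  │     │  └─ u
│  │     │     └─ w
│  │     │        └─ f *
│  │     ├─ u *
│  │     │  └─ y *
│  │     ├─ x
│  │     │  └─ w
│  │     │     └─ u *
│  │     └─ y
│  │        ├─ u
│  │        │  ├─ w
│  │        │  │  └─ f
│  │        │  │     └─ w *
│  │        │  └─ x *
│  │        └─ x *
│  └─ y
│     ├─ f
│     │  └─ u
│     │     └─ w
│     │        └─ u *
│     └─ w
│        ├─ w *
│        └─ y *
└─ x
   └─ w
      └─ f
         └─ x *
            └─ y
               └─ y *
Counting every labelled node above: 35.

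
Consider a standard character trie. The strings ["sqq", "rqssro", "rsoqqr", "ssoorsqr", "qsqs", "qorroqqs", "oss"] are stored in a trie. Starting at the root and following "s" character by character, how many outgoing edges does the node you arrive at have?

Walk "s" from the root, arriving at one node.
Distinct next characters after "s": q, s.
That node has 2 child edges.

2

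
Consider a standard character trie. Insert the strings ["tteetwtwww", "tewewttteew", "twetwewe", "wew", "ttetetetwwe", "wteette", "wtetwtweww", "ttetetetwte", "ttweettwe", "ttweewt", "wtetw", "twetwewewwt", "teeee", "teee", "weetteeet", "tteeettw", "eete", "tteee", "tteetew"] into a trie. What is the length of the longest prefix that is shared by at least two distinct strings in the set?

9

Look for the deepest trie node that still has at least two words in its subtree.
"ttetetetwte" and "ttetetetwwe" agree on "ttetetetw" (9 characters) before diverging; nothing deeper is shared.
Longest shared-prefix length: 9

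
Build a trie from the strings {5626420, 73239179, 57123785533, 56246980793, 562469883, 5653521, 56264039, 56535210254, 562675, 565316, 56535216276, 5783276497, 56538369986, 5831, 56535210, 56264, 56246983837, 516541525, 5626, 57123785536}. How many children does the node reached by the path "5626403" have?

Walk "5626403" from the root, arriving at one node.
Distinct next characters after "5626403": 9.
That node has 1 child edge.

1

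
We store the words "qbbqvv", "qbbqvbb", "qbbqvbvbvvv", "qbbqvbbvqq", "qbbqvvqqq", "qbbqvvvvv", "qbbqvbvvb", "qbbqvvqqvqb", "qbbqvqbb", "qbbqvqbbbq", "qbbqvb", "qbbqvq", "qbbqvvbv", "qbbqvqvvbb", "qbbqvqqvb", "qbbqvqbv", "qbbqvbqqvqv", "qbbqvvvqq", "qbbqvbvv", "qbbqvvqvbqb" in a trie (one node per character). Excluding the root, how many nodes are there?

53

Count nodes per top-level branch (shared prefixes stored once):
  'q'-branch (qbbqvb, qbbqvbb, qbbqvbbvqq, qbbqvbqqvqv, qbbqvbvbvvv, qbbqvbvv, qbbqvbvvb, qbbqvq, qbbqvqbb, qbbqvqbbbq, qbbqvqbv, qbbqvqqvb, qbbqvqvvbb, qbbqvv, qbbqvvbv, qbbqvvqqq, qbbqvvqqvqb, qbbqvvqvbqb, qbbqvvvqq, qbbqvvvvv): 53 nodes
Sum: 53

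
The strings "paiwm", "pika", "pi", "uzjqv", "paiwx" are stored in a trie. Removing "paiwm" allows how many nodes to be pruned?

1

After clearing the end-marker at "paiwm", prune upward until reaching a node still needed by another word.
The suffix "m" (1 node) is used only by "paiwm"; the node for "paiw" still has the child "x", so pruning stops there.
Nodes removed: 1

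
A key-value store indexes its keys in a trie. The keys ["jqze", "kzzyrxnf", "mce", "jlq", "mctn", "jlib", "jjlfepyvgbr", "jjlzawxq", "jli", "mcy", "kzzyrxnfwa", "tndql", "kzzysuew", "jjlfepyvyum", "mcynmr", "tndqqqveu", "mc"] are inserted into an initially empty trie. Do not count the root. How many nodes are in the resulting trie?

For each word, the new-node count is its length minus the longest prefix already in the trie:
  "jqze" → 4 new (j, q, z, e)
  "kzzyrxnf" → 8 new (k, z, z, y, r, x, n, f)
  "mce" → 3 new (m, c, e)
  "jlq" → prefix "j" already present; 2 new (l, q)
  "mctn" → prefix "mc" already present; 2 new (t, n)
  "jlib" → prefix "jl" already present; 2 new (i, b)
  "jjlfepyvgbr" → prefix "j" already present; 10 new (j, l, f, e, p, y, v, g, b, r)
  "jjlzawxq" → prefix "jjl" already present; 5 new (z, a, w, x, q)
  "jli" → prefix "jli" already present; 0 new (none)
  "mcy" → prefix "mc" already present; 1 new (y)
  "kzzyrxnfwa" → prefix "kzzyrxnf" already present; 2 new (w, a)
  "tndql" → 5 new (t, n, d, q, l)
  "kzzysuew" → prefix "kzzy" already present; 4 new (s, u, e, w)
  "jjlfepyvyum" → prefix "jjlfepyv" already present; 3 new (y, u, m)
  "mcynmr" → prefix "mcy" already present; 3 new (n, m, r)
  "tndqqqveu" → prefix "tndq" already present; 5 new (q, q, v, e, u)
  "mc" → prefix "mc" already present; 0 new (none)
Total nodes = 4 + 8 + 3 + 2 + 2 + 2 + 10 + 5 + 0 + 1 + 2 + 5 + 4 + 3 + 3 + 5 + 0 = 59

59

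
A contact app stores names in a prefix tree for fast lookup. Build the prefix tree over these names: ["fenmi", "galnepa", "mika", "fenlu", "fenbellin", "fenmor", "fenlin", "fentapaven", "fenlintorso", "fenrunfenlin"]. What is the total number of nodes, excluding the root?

49

Count nodes per top-level branch (shared prefixes stored once):
  'f'-branch (fenbellin, fenlin, fenlintorso, fenlu, fenmi, fenmor, fenrunfenlin, fentapaven): 38 nodes
  'g'-branch (galnepa): 7 nodes
  'm'-branch (mika): 4 nodes
Sum: 49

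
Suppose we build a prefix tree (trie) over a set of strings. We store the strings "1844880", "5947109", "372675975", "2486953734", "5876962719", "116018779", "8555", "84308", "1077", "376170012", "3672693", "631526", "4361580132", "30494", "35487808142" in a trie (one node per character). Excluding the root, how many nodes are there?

104

For each word, the new-node count is its length minus the longest prefix already in the trie:
  "1844880" → 7 new (1, 8, 4, 4, 8, 8, 0)
  "5947109" → 7 new (5, 9, 4, 7, 1, 0, 9)
  "372675975" → 9 new (3, 7, 2, 6, 7, 5, 9, 7, 5)
  "2486953734" → 10 new (2, 4, 8, 6, 9, 5, 3, 7, 3, 4)
  "5876962719" → prefix "5" already present; 9 new (8, 7, 6, 9, 6, 2, 7, 1, 9)
  "116018779" → prefix "1" already present; 8 new (1, 6, 0, 1, 8, 7, 7, 9)
  "8555" → 4 new (8, 5, 5, 5)
  "84308" → prefix "8" already present; 4 new (4, 3, 0, 8)
  "1077" → prefix "1" already present; 3 new (0, 7, 7)
  "376170012" → prefix "37" already present; 7 new (6, 1, 7, 0, 0, 1, 2)
  "3672693" → prefix "3" already present; 6 new (6, 7, 2, 6, 9, 3)
  "631526" → 6 new (6, 3, 1, 5, 2, 6)
  "4361580132" → 10 new (4, 3, 6, 1, 5, 8, 0, 1, 3, 2)
  "30494" → prefix "3" already present; 4 new (0, 4, 9, 4)
  "35487808142" → prefix "3" already present; 10 new (5, 4, 8, 7, 8, 0, 8, 1, 4, 2)
Total nodes = 7 + 7 + 9 + 10 + 9 + 8 + 4 + 4 + 3 + 7 + 6 + 6 + 10 + 4 + 10 = 104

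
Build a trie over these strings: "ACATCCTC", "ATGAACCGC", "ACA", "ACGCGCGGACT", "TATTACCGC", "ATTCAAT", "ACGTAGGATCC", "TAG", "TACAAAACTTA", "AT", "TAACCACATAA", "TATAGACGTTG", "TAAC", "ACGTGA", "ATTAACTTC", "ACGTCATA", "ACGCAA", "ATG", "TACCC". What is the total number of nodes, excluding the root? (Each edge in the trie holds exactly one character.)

90

Count nodes per top-level branch (shared prefixes stored once):
  'A'-branch (ACA, ACATCCTC, ACGCAA, ACGCGCGGACT, ACGTAGGATCC, ACGTCATA, ACGTGA, AT, ATG, ATGAACCGC, ATTAACTTC, ATTCAAT): 52 nodes
  'T'-branch (TAAC, TAACCACATAA, TACAAAACTTA, TACCC, TAG, TATAGACGTTG, TATTACCGC): 38 nodes
Sum: 90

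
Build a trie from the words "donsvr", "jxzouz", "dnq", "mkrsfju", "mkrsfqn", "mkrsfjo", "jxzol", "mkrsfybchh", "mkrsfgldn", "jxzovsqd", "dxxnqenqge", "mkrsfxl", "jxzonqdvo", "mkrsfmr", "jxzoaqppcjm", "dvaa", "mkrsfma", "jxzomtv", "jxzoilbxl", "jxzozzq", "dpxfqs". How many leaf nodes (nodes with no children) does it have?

21

Leaves are exactly the stored words that no other stored word extends.
Those words: "dnq", "donsvr", "dpxfqs", "dvaa", "dxxnqenqge", "jxzoaqppcjm", "jxzoilbxl", "jxzol", "jxzomtv", "jxzonqdvo", "jxzouz", "jxzovsqd", "jxzozzq", "mkrsfgldn", "mkrsfjo", "mkrsfju", "mkrsfma", "mkrsfmr", "mkrsfqn", "mkrsfxl", "mkrsfybchh"
Leaf count: 21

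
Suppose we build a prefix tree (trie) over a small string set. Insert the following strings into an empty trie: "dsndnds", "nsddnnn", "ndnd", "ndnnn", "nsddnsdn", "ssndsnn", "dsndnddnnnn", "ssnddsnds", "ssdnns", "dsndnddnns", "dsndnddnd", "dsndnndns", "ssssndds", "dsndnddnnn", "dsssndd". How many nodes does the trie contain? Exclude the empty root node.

60

Count nodes per top-level branch (shared prefixes stored once):
  'd'-branch (dsndnddnd, dsndnddnnn, dsndnddnnnn, dsndnddnns, dsndnds, dsndnndns, dsssndd): 23 nodes
  'n'-branch (ndnd, ndnnn, nsddnnn, nsddnsdn): 15 nodes
  's'-branch (ssdnns, ssnddsnds, ssndsnn, ssssndds): 22 nodes
Sum: 60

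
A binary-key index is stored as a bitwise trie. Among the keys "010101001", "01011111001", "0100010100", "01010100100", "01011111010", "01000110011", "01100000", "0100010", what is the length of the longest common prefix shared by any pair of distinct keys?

Equivalently: take the maximum, over all pairs, of their longest common prefix length.
"010101001" and "01010100100" agree on "010101001" (9 characters) before diverging; nothing deeper is shared.
Longest shared-prefix length: 9

9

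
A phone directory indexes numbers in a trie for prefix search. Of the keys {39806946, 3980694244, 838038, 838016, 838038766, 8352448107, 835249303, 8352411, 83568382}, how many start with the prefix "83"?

7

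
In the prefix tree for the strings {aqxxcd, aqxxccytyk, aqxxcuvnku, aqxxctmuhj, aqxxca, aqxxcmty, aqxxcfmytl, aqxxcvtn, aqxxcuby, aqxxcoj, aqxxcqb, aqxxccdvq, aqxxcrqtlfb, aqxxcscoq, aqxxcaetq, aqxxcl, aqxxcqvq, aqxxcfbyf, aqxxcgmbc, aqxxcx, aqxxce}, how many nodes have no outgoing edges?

20

Leaves are exactly the stored words that no other stored word extends.
Those words: "aqxxcaetq", "aqxxccdvq", "aqxxccytyk", "aqxxcd", "aqxxce", "aqxxcfbyf", "aqxxcfmytl", "aqxxcgmbc", "aqxxcl", "aqxxcmty", "aqxxcoj", "aqxxcqb", "aqxxcqvq", "aqxxcrqtlfb", "aqxxcscoq", "aqxxctmuhj", "aqxxcuby", "aqxxcuvnku", "aqxxcvtn", "aqxxcx"
Leaf count: 20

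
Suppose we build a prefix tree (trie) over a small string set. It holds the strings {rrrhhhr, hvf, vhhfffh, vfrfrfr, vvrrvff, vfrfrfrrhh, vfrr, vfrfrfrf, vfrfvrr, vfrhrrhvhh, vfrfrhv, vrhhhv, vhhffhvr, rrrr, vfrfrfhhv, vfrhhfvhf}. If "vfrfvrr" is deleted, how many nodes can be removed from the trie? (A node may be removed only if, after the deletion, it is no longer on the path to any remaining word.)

A node on "vfrfvrr"'s path can go only if nothing else ends at it or branches off below it.
The suffix "vrr" (3 nodes) is used only by "vfrfvrr"; the node for "vfrf" still has the child "r", so pruning stops there.
Nodes removed: 3

3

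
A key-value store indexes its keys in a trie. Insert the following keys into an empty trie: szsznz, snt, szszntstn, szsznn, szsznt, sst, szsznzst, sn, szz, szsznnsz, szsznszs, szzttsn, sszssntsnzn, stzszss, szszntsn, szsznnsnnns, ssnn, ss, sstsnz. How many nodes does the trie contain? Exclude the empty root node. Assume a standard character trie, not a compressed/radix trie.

52

Trace insertions, counting only characters that open a new branch:
  "szsznz" → 6 new (s, z, s, z, n, z)
  "snt" → prefix "s" already present; 2 new (n, t)
  "szszntstn" → prefix "szszn" already present; 4 new (t, s, t, n)
  "szsznn" → prefix "szszn" already present; 1 new (n)
  "szsznt" → prefix "szsznt" already present; 0 new (none)
  "sst" → prefix "s" already present; 2 new (s, t)
  "szsznzst" → prefix "szsznz" already present; 2 new (s, t)
  "sn" → prefix "sn" already present; 0 new (none)
  "szz" → prefix "sz" already present; 1 new (z)
  "szsznnsz" → prefix "szsznn" already present; 2 new (s, z)
  "szsznszs" → prefix "szszn" already present; 3 new (s, z, s)
  "szzttsn" → prefix "szz" already present; 4 new (t, t, s, n)
  "sszssntsnzn" → prefix "ss" already present; 9 new (z, s, s, n, t, s, n, z, n)
  "stzszss" → prefix "s" already present; 6 new (t, z, s, z, s, s)
  "szszntsn" → prefix "szsznts" already present; 1 new (n)
  "szsznnsnnns" → prefix "szsznns" already present; 4 new (n, n, n, s)
  "ssnn" → prefix "ss" already present; 2 new (n, n)
  "ss" → prefix "ss" already present; 0 new (none)
  "sstsnz" → prefix "sst" already present; 3 new (s, n, z)
Total nodes = 6 + 2 + 4 + 1 + 0 + 2 + 2 + 0 + 1 + 2 + 3 + 4 + 9 + 6 + 1 + 4 + 2 + 0 + 3 = 52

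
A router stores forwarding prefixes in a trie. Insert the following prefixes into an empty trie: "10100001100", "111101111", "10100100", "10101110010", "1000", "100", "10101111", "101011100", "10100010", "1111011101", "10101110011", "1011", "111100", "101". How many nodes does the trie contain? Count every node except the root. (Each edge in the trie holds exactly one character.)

39

Trie structure (* marks end of a word):
(root)
└─ 1
   ├─ 0
   │  ├─ 0 *
   │  │  └─ 0 *
   │  └─ 1 *
   │     ├─ 0
   │     │  ├─ 0
   │     │  │  ├─ 0
   │     │  │  │  ├─ 0
   │     │  │  │  │  └─ 1
   │     │  │  │  │     └─ 1
   │     │  │  │  │        └─ 0
   │     │  │  │  │           └─ 0 *
   │     │  │  │  └─ 1
   │     │  │  │     └─ 0 *
   │     │  │  └─ 1
   │     │  │     └─ 0
   │     │  │        └─ 0 *
   │     │  └─ 1
   │     │     └─ 1
   │     │        └─ 1
   │     │           ├─ 0
   │     │           │  └─ 0 *
   │     │           │     └─ 1
   │     │           │        ├─ 0 *
   │     │           │        └─ 1 *
   │     │           └─ 1 *
   │     └─ 1 *
   └─ 1
      └─ 1
         └─ 1
            └─ 0
               ├─ 0 *
               └─ 1
                  └─ 1
                     └─ 1
                        ├─ 0
                        │  └─ 1 *
                        └─ 1 *
Counting every labelled node above: 39.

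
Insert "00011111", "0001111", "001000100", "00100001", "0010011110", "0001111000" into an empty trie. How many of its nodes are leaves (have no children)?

5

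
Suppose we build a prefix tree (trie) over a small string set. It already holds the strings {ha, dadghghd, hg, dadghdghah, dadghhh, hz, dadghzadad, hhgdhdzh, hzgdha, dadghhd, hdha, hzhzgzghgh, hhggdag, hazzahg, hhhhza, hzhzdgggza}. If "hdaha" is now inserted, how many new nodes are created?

3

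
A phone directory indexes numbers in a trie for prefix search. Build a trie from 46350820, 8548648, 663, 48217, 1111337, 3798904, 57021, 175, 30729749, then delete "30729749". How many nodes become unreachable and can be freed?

7

A node on "30729749"'s path can go only if nothing else ends at it or branches off below it.
The suffix "0729749" (7 nodes) is used only by "30729749"; the node for "3" still has the child "7", so pruning stops there.
Nodes removed: 7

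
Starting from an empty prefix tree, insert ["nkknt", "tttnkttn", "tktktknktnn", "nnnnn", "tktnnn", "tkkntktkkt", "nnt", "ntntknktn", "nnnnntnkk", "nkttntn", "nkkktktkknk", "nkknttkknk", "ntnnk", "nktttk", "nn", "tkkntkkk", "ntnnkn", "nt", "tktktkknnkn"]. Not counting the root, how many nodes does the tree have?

Trace insertions, counting only characters that open a new branch:
  "nkknt" → 5 new (n, k, k, n, t)
  "tttnkttn" → 8 new (t, t, t, n, k, t, t, n)
  "tktktknktnn" → prefix "t" already present; 10 new (k, t, k, t, k, n, k, t, n, n)
  "nnnnn" → prefix "n" already present; 4 new (n, n, n, n)
  "tktnnn" → prefix "tkt" already present; 3 new (n, n, n)
  "tkkntktkkt" → prefix "tk" already present; 8 new (k, n, t, k, t, k, k, t)
  "nnt" → prefix "nn" already present; 1 new (t)
  "ntntknktn" → prefix "n" already present; 8 new (t, n, t, k, n, k, t, n)
  "nnnnntnkk" → prefix "nnnnn" already present; 4 new (t, n, k, k)
  "nkttntn" → prefix "nk" already present; 5 new (t, t, n, t, n)
  "nkkktktkknk" → prefix "nkk" already present; 8 new (k, t, k, t, k, k, n, k)
  "nkknttkknk" → prefix "nkknt" already present; 5 new (t, k, k, n, k)
  "ntnnk" → prefix "ntn" already present; 2 new (n, k)
  "nktttk" → prefix "nktt" already present; 2 new (t, k)
  "nn" → prefix "nn" already present; 0 new (none)
  "tkkntkkk" → prefix "tkkntk" already present; 2 new (k, k)
  "ntnnkn" → prefix "ntnnk" already present; 1 new (n)
  "nt" → prefix "nt" already present; 0 new (none)
  "tktktkknnkn" → prefix "tktktk" already present; 5 new (k, n, n, k, n)
Total nodes = 5 + 8 + 10 + 4 + 3 + 8 + 1 + 8 + 4 + 5 + 8 + 5 + 2 + 2 + 0 + 2 + 1 + 0 + 5 = 81

81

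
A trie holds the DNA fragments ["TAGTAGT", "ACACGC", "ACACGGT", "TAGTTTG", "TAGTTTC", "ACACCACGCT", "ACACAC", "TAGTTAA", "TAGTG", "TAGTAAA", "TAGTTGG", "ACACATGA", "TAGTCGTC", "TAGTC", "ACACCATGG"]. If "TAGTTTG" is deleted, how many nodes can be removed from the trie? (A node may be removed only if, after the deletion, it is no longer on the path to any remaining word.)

A node on "TAGTTTG"'s path can go only if nothing else ends at it or branches off below it.
The suffix "G" (1 node) is used only by "TAGTTTG"; the node for "TAGTTT" still has the child "C", so pruning stops there.
Nodes removed: 1

1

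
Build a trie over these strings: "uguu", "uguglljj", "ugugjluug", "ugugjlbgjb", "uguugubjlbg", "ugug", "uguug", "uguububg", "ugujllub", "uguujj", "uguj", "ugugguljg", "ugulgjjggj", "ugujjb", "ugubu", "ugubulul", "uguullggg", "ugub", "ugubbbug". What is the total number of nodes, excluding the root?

Trace insertions, counting only characters that open a new branch:
  "uguu" → 4 new (u, g, u, u)
  "uguglljj" → prefix "ugu" already present; 5 new (g, l, l, j, j)
  "ugugjluug" → prefix "ugug" already present; 5 new (j, l, u, u, g)
  "ugugjlbgjb" → prefix "ugugjl" already present; 4 new (b, g, j, b)
  "uguugubjlbg" → prefix "uguu" already present; 7 new (g, u, b, j, l, b, g)
  "ugug" → prefix "ugug" already present; 0 new (none)
  "uguug" → prefix "uguug" already present; 0 new (none)
  "uguububg" → prefix "uguu" already present; 4 new (b, u, b, g)
  "ugujllub" → prefix "ugu" already present; 5 new (j, l, l, u, b)
  "uguujj" → prefix "uguu" already present; 2 new (j, j)
  "uguj" → prefix "uguj" already present; 0 new (none)
  "ugugguljg" → prefix "ugug" already present; 5 new (g, u, l, j, g)
  "ugulgjjggj" → prefix "ugu" already present; 7 new (l, g, j, j, g, g, j)
  "ugujjb" → prefix "uguj" already present; 2 new (j, b)
  "ugubu" → prefix "ugu" already present; 2 new (b, u)
  "ugubulul" → prefix "ugubu" already present; 3 new (l, u, l)
  "uguullggg" → prefix "uguu" already present; 5 new (l, l, g, g, g)
  "ugub" → prefix "ugub" already present; 0 new (none)
  "ugubbbug" → prefix "ugub" already present; 4 new (b, b, u, g)
Total nodes = 4 + 5 + 5 + 4 + 7 + 0 + 0 + 4 + 5 + 2 + 0 + 5 + 7 + 2 + 2 + 3 + 5 + 0 + 4 = 64

64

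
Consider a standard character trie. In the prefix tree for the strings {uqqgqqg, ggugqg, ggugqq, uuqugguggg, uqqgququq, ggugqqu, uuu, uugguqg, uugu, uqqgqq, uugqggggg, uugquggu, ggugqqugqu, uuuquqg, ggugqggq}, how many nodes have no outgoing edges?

Leaves are exactly the stored words that no other stored word extends.
Those words: "ggugqggq", "ggugqqugqu", "uqqgqqg", "uqqgququq", "uugguqg", "uugqggggg", "uugquggu", "uugu", "uuqugguggg", "uuuquqg"
Leaf count: 10

10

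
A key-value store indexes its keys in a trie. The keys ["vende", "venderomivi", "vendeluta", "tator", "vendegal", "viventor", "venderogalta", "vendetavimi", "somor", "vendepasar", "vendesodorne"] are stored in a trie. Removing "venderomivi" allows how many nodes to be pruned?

4

A node on "venderomivi"'s path can go only if nothing else ends at it or branches off below it.
The suffix "mivi" (4 nodes) is used only by "venderomivi"; the node for "vendero" still has the child "g", so pruning stops there.
Nodes removed: 4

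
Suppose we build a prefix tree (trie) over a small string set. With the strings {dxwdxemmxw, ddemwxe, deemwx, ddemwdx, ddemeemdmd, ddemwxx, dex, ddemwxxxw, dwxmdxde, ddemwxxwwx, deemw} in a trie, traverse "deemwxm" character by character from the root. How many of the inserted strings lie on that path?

2

Walk "deemwxm" from the root; an end-of-word marker is hit whenever a stored word is a prefix of "deemwxm".
Prefixes of the query that are stored words: "deemw", "deemwx"
Count: 2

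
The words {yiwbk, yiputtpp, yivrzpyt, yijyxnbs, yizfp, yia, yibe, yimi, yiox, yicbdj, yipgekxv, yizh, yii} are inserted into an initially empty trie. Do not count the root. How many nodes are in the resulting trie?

44

Count nodes per top-level branch (shared prefixes stored once):
  'y'-branch (yia, yibe, yicbdj, yii, yijyxnbs, yimi, yiox, yipgekxv, yiputtpp, yivrzpyt, yiwbk, yizfp, yizh): 44 nodes
Sum: 44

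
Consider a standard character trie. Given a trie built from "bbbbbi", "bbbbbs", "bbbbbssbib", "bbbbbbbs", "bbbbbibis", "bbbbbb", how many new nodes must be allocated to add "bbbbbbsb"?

2

"bbbbbb" is already a path in the trie; the remaining "sb" must be added.
So 8 − 6 = 2 new nodes.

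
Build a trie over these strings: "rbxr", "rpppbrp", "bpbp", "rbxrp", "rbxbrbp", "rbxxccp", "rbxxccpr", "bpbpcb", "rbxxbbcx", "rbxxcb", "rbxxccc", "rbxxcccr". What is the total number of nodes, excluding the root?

Insert word by word; a character creates a node only if that edge doesn't already exist:
  "rbxr" → 4 new (r, b, x, r)
  "rpppbrp" → prefix "r" already present; 6 new (p, p, p, b, r, p)
  "bpbp" → 4 new (b, p, b, p)
  "rbxrp" → prefix "rbxr" already present; 1 new (p)
  "rbxbrbp" → prefix "rbx" already present; 4 new (b, r, b, p)
  "rbxxccp" → prefix "rbx" already present; 4 new (x, c, c, p)
  "rbxxccpr" → prefix "rbxxccp" already present; 1 new (r)
  "bpbpcb" → prefix "bpbp" already present; 2 new (c, b)
  "rbxxbbcx" → prefix "rbxx" already present; 4 new (b, b, c, x)
  "rbxxcb" → prefix "rbxxc" already present; 1 new (b)
  "rbxxccc" → prefix "rbxxcc" already present; 1 new (c)
  "rbxxcccr" → prefix "rbxxccc" already present; 1 new (r)
Total nodes = 4 + 6 + 4 + 1 + 4 + 4 + 1 + 2 + 4 + 1 + 1 + 1 = 33

33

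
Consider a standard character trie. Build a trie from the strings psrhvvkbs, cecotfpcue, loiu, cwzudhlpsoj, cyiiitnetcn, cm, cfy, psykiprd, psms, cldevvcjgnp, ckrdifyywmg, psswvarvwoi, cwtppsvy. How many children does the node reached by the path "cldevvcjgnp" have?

0

The children of the "cldevvcjgnp" node are the distinct next characters among strings starting with "cldevvcjgnp".
No stored string extends past "cldevvcjgnp".
That node has 0 child edges.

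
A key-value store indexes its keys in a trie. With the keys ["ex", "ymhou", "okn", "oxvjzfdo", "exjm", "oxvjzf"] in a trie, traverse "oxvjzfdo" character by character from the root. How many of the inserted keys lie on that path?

Check each prefix of "oxvjzfdo" against the stored set — each match is an end-marker on the path.
Prefixes of the query that are stored words: "oxvjzf", "oxvjzfdo"
Count: 2

2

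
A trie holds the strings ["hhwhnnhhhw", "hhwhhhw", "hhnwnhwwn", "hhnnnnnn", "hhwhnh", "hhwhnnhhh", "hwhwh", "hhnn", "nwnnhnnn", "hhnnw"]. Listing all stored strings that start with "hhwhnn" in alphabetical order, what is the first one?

hhwhnnhhh

Words with prefix "hhwhnn", in lexicographic order: "hhwhnnhhh", "hhwhnnhhhw"
The 1st is hhwhnnhhh.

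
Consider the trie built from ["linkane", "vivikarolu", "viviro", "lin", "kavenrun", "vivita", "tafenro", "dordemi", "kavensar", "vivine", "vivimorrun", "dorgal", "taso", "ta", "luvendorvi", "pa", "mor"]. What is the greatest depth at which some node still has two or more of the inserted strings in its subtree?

5

The deepest shared node is where two words last agree before diverging.
"kavenrun" and "kavensar" agree on "kaven" (5 characters) before diverging; nothing deeper is shared.
Longest shared-prefix length: 5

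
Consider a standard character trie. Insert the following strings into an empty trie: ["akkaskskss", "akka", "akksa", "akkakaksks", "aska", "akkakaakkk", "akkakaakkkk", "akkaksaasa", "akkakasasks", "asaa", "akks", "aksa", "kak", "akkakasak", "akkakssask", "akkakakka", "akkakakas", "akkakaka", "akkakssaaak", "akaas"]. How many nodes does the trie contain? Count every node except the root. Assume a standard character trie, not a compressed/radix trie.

For each word, the new-node count is its length minus the longest prefix already in the trie:
  "akkaskskss" → 10 new (a, k, k, a, s, k, s, k, s, s)
  "akka" → prefix "akka" already present; 0 new (none)
  "akksa" → prefix "akk" already present; 2 new (s, a)
  "akkakaksks" → prefix "akka" already present; 6 new (k, a, k, s, k, s)
  "aska" → prefix "a" already present; 3 new (s, k, a)
  "akkakaakkk" → prefix "akkaka" already present; 4 new (a, k, k, k)
  "akkakaakkkk" → prefix "akkakaakkk" already present; 1 new (k)
  "akkaksaasa" → prefix "akkak" already present; 5 new (s, a, a, s, a)
  "akkakasasks" → prefix "akkaka" already present; 5 new (s, a, s, k, s)
  "asaa" → prefix "as" already present; 2 new (a, a)
  "akks" → prefix "akks" already present; 0 new (none)
  "aksa" → prefix "ak" already present; 2 new (s, a)
  "kak" → 3 new (k, a, k)
  "akkakasak" → prefix "akkakasa" already present; 1 new (k)
  "akkakssask" → prefix "akkaks" already present; 4 new (s, a, s, k)
  "akkakakka" → prefix "akkakak" already present; 2 new (k, a)
  "akkakakas" → prefix "akkakak" already present; 2 new (a, s)
  "akkakaka" → prefix "akkakaka" already present; 0 new (none)
  "akkakssaaak" → prefix "akkakssa" already present; 3 new (a, a, k)
  "akaas" → prefix "ak" already present; 3 new (a, a, s)
Total nodes = 10 + 0 + 2 + 6 + 3 + 4 + 1 + 5 + 5 + 2 + 0 + 2 + 3 + 1 + 4 + 2 + 2 + 0 + 3 + 3 = 58

58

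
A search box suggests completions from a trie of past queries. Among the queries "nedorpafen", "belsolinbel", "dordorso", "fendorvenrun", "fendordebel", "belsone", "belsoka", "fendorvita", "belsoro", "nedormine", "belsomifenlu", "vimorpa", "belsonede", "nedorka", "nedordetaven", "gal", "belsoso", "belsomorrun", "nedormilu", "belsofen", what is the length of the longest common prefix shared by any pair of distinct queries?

7

Equivalently: take the maximum, over all pairs, of their longest common prefix length.
"belsone" and "belsonede" agree on "belsone" (7 characters) before diverging; nothing deeper is shared.
Longest shared-prefix length: 7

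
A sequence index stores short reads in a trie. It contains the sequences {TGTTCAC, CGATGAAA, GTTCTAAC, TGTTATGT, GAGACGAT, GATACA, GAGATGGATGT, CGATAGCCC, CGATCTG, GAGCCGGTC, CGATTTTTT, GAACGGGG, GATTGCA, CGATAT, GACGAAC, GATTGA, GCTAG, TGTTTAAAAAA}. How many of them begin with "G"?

10

Filter for entries beginning with "G":
Words under "G": GAACGGGG, GACGAAC, GAGACGAT, GAGATGGATGT, GAGCCGGTC, GATACA, GATTGA, GATTGCA, GCTAG, GTTCTAAC
Count: 10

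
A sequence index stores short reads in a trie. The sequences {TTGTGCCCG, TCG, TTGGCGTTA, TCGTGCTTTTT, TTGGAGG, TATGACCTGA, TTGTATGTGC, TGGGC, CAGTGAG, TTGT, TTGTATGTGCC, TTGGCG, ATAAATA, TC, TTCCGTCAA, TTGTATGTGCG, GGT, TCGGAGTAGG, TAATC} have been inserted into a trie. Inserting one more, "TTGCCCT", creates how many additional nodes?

4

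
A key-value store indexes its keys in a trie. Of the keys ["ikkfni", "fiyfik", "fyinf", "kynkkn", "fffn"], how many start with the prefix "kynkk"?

Traverse to the node for "kynkk", then collect every word in that subtree.
Matches: "kynkkn"
Count: 1

1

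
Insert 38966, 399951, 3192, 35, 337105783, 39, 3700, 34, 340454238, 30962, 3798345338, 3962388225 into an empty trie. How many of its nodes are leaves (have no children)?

10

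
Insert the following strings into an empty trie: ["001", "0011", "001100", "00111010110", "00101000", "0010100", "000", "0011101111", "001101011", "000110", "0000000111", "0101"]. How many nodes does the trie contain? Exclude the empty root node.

39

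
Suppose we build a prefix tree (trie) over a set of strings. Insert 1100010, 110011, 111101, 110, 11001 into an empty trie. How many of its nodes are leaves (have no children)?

A leaf is a node with no children — equivalently, the end of a word that is not a proper prefix of any other stored word.
Those words: "1100010", "110011", "111101"
Leaf count: 3

3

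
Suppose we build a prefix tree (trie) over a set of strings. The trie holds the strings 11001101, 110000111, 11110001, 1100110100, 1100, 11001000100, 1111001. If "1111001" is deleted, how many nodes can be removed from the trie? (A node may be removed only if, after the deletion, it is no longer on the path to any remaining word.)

1

A node on "1111001"'s path can go only if nothing else ends at it or branches off below it.
The suffix "1" (1 node) is used only by "1111001"; the node for "111100" still has the child "0", so pruning stops there.
Nodes removed: 1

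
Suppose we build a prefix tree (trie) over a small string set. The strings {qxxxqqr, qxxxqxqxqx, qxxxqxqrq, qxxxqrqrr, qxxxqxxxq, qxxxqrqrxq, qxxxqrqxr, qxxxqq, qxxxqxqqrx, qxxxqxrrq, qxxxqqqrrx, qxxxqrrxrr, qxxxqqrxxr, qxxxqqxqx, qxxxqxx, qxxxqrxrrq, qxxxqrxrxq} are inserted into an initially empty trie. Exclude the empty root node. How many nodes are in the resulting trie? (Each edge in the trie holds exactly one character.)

51

Insert word by word; a character creates a node only if that edge doesn't already exist:
  "qxxxqqr" → 7 new (q, x, x, x, q, q, r)
  "qxxxqxqxqx" → prefix "qxxxq" already present; 5 new (x, q, x, q, x)
  "qxxxqxqrq" → prefix "qxxxqxq" already present; 2 new (r, q)
  "qxxxqrqrr" → prefix "qxxxq" already present; 4 new (r, q, r, r)
  "qxxxqxxxq" → prefix "qxxxqx" already present; 3 new (x, x, q)
  "qxxxqrqrxq" → prefix "qxxxqrqr" already present; 2 new (x, q)
  "qxxxqrqxr" → prefix "qxxxqrq" already present; 2 new (x, r)
  "qxxxqq" → prefix "qxxxqq" already present; 0 new (none)
  "qxxxqxqqrx" → prefix "qxxxqxq" already present; 3 new (q, r, x)
  "qxxxqxrrq" → prefix "qxxxqx" already present; 3 new (r, r, q)
  "qxxxqqqrrx" → prefix "qxxxqq" already present; 4 new (q, r, r, x)
  "qxxxqrrxrr" → prefix "qxxxqr" already present; 4 new (r, x, r, r)
  "qxxxqqrxxr" → prefix "qxxxqqr" already present; 3 new (x, x, r)
  "qxxxqqxqx" → prefix "qxxxqq" already present; 3 new (x, q, x)
  "qxxxqxx" → prefix "qxxxqxx" already present; 0 new (none)
  "qxxxqrxrrq" → prefix "qxxxqr" already present; 4 new (x, r, r, q)
  "qxxxqrxrxq" → prefix "qxxxqrxr" already present; 2 new (x, q)
Total nodes = 7 + 5 + 2 + 4 + 3 + 2 + 2 + 0 + 3 + 3 + 4 + 4 + 3 + 3 + 0 + 4 + 2 = 51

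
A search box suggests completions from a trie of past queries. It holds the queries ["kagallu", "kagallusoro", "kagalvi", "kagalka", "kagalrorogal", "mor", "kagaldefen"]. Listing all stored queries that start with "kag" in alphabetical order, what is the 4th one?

kagallusoro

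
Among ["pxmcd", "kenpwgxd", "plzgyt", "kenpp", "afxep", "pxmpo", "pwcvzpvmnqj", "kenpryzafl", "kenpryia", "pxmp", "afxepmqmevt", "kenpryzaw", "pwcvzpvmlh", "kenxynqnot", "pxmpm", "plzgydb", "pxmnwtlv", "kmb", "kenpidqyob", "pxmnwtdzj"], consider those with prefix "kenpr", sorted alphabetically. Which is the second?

kenpryzafl

DFS of the "kenpr" subtree visits, in order: "kenpryia", "kenpryzafl", "kenpryzaw"
The 2nd is kenpryzafl.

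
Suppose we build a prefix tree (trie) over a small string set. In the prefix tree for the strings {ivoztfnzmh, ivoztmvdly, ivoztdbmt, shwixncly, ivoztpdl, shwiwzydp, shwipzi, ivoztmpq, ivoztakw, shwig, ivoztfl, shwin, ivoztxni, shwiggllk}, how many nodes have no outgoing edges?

13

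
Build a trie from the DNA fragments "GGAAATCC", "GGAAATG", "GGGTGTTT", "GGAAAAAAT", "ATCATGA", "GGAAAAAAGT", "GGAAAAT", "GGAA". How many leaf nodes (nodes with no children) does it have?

A leaf is a node with no children — equivalently, the end of a word that is not a proper prefix of any other stored word.
Those words: "ATCATGA", "GGAAAAAAGT", "GGAAAAAAT", "GGAAAAT", "GGAAATCC", "GGAAATG", "GGGTGTTT"
Leaf count: 7

7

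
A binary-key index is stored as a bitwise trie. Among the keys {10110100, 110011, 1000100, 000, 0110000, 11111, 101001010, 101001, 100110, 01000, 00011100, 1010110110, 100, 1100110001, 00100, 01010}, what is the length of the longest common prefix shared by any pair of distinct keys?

The deepest shared node is where two words last agree before diverging.
e.g. "101001" and "101001010" share the prefix "101001" of length 6; no pair shares a longer one.
Longest shared-prefix length: 6

6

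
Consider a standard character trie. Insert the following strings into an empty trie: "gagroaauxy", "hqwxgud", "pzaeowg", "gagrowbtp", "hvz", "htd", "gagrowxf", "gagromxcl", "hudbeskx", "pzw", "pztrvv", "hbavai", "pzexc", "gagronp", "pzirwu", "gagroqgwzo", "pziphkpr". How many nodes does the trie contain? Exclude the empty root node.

74

Trace insertions, counting only characters that open a new branch:
  "gagroaauxy" → 10 new (g, a, g, r, o, a, a, u, x, y)
  "hqwxgud" → 7 new (h, q, w, x, g, u, d)
  "pzaeowg" → 7 new (p, z, a, e, o, w, g)
  "gagrowbtp" → prefix "gagro" already present; 4 new (w, b, t, p)
  "hvz" → prefix "h" already present; 2 new (v, z)
  "htd" → prefix "h" already present; 2 new (t, d)
  "gagrowxf" → prefix "gagrow" already present; 2 new (x, f)
  "gagromxcl" → prefix "gagro" already present; 4 new (m, x, c, l)
  "hudbeskx" → prefix "h" already present; 7 new (u, d, b, e, s, k, x)
  "pzw" → prefix "pz" already present; 1 new (w)
  "pztrvv" → prefix "pz" already present; 4 new (t, r, v, v)
  "hbavai" → prefix "h" already present; 5 new (b, a, v, a, i)
  "pzexc" → prefix "pz" already present; 3 new (e, x, c)
  "gagronp" → prefix "gagro" already present; 2 new (n, p)
  "pzirwu" → prefix "pz" already present; 4 new (i, r, w, u)
  "gagroqgwzo" → prefix "gagro" already present; 5 new (q, g, w, z, o)
  "pziphkpr" → prefix "pzi" already present; 5 new (p, h, k, p, r)
Total nodes = 10 + 7 + 7 + 4 + 2 + 2 + 2 + 4 + 7 + 1 + 4 + 5 + 3 + 2 + 4 + 5 + 5 = 74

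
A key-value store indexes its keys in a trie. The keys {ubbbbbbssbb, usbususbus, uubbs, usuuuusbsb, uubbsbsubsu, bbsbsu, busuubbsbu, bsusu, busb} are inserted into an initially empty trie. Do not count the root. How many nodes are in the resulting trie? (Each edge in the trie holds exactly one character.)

58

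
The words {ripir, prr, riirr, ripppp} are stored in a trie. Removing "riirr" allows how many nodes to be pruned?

Walk "riirr" from the leaf back toward the root, removing each node that no remaining word uses.
The suffix "irr" (3 nodes) is used only by "riirr"; the node for "ri" still has the child "p", so pruning stops there.
Nodes removed: 3

3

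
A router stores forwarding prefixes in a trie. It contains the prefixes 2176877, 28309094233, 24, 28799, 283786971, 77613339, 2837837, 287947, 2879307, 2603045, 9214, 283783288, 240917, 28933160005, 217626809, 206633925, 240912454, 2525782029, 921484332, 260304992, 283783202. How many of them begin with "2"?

18

Traverse to the node for "2", then collect every word in that subtree.
Matches: "206633925", "217626809", "2176877", "24", "240912454", "240917", "2525782029", "2603045", "260304992", "28309094233", "283783202", "283783288", "2837837", "283786971", "2879307", "287947", "28799", "28933160005"
Count: 18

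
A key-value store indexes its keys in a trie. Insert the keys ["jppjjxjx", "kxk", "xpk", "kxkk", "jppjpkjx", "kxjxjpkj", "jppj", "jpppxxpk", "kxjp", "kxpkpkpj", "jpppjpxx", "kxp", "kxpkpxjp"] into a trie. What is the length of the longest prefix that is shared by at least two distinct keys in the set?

The deepest shared node is where two words last agree before diverging.
"kxpkpkpj" and "kxpkpxjp" agree on "kxpkp" (5 characters) before diverging; nothing deeper is shared.
Longest shared-prefix length: 5

5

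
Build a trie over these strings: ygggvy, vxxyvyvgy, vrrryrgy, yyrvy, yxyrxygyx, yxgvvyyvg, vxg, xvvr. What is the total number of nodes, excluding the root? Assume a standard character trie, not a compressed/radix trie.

46

Trace insertions, counting only characters that open a new branch:
  "ygggvy" → 6 new (y, g, g, g, v, y)
  "vxxyvyvgy" → 9 new (v, x, x, y, v, y, v, g, y)
  "vrrryrgy" → prefix "v" already present; 7 new (r, r, r, y, r, g, y)
  "yyrvy" → prefix "y" already present; 4 new (y, r, v, y)
  "yxyrxygyx" → prefix "y" already present; 8 new (x, y, r, x, y, g, y, x)
  "yxgvvyyvg" → prefix "yx" already present; 7 new (g, v, v, y, y, v, g)
  "vxg" → prefix "vx" already present; 1 new (g)
  "xvvr" → 4 new (x, v, v, r)
Total nodes = 6 + 9 + 7 + 4 + 8 + 7 + 1 + 4 = 46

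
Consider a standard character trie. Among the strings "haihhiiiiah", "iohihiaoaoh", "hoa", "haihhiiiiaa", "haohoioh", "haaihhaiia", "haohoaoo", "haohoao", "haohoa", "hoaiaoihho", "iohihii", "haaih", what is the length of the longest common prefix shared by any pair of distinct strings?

10

Look for the deepest trie node that still has at least two words in its subtree.
"haihhiiiiaa" and "haihhiiiiah" agree on "haihhiiiia" (10 characters) before diverging; nothing deeper is shared.
Longest shared-prefix length: 10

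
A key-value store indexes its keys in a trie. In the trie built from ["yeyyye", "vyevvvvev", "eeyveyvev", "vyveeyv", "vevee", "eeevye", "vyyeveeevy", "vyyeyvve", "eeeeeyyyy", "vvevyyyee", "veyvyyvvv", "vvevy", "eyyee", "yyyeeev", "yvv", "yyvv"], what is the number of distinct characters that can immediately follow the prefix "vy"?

Walk "vy" from the root, arriving at one node.
Characters that immediately follow "vy" among the stored strings: {e, v, y}.
That node has 3 child edges.

3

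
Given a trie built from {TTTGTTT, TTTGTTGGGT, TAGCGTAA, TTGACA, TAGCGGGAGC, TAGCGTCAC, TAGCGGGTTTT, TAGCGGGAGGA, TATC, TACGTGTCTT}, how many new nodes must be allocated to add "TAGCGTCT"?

1

"TAGCGTC" is already a path in the trie; the remaining "T" must be added.
Each of the 1 remaining characters creates one node.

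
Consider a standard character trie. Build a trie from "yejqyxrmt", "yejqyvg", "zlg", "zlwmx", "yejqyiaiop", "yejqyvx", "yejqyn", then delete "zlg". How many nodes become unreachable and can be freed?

Walk "zlg" from the leaf back toward the root, removing each node that no remaining word uses.
The suffix "g" (1 node) is used only by "zlg"; the node for "zl" still has the child "w", so pruning stops there.
Nodes removed: 1

1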